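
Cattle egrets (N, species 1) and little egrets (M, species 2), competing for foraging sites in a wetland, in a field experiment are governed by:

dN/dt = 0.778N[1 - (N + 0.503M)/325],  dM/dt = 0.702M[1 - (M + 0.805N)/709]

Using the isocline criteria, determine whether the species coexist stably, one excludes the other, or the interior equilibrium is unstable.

Compare the nullcline intercepts: K1/α12 = 325/0.503 = 646 < K2 = 709; K2/α21 = 709/0.805 = 881 > K1 = 325.
Since the inequalities point opposite ways, species 2 can invade but species 1 cannot.

species 2 excludes species 1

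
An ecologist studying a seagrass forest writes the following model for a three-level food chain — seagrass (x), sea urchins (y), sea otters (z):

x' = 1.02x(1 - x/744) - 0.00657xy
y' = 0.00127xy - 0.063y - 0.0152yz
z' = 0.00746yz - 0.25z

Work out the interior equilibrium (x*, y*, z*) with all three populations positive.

From dz/dt = 0: 0.00746y* = 0.25, so y* = 33.5.
From dx/dt = 0: 1.02(1 - x*/744) = 0.00657·33.5, giving x* = 744·(1 - 0.216) = 583.
From dy/dt = 0: 0.00127·583 - 0.063 = 0.0152z*, so z* = 0.678/0.0152 = 44.6.

x* ≈ 583, y* ≈ 33.5, z* ≈ 44.6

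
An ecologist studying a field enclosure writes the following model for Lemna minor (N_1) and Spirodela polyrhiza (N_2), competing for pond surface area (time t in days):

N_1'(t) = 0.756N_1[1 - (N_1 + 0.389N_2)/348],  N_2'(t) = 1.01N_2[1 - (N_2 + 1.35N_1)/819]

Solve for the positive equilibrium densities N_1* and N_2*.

N_1* ≈ 61.9, N_2* ≈ 735

Setting both brackets to zero gives the nullclines N_1 + 0.389N_2 = 348 and 1.35N_1 + N_2 = 819.
Substituting N_2 = 819 - 1.35N_1 into the first: N_1(1 - 0.389·1.35) = 348 - 0.389·819.
So N_1* = 29.4/0.475 = 61.9, and then N_2* = 819 - 1.35·61.9 = 735.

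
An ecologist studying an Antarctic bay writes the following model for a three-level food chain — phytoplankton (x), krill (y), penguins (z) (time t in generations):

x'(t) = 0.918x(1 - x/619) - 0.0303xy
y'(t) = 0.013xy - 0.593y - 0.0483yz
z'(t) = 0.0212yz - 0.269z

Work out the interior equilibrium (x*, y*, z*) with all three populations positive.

From dz/dt = 0: 0.0212y* = 0.269, so y* = 12.7.
From dx/dt = 0: 0.918(1 - x*/619) = 0.0303·12.7, giving x* = 619·(1 - 0.419) = 360.
From dy/dt = 0: 0.013·360 - 0.593 = 0.0483z*, so z* = 4.08/0.0483 = 84.6.

x* ≈ 360, y* ≈ 12.7, z* ≈ 84.6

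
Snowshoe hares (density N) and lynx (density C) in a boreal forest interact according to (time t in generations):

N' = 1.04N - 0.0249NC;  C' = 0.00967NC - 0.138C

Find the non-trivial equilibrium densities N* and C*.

Set dC/dt = 0 with C > 0: 0.00967N - 0.138 = 0, so N* = 0.138/0.00967 = 14.3.
Set dN/dt = 0 with N > 0: 1.04 - 0.0249C = 0, so C* = 1.04/0.0249 = 41.8.

N* ≈ 14.3, C* ≈ 41.8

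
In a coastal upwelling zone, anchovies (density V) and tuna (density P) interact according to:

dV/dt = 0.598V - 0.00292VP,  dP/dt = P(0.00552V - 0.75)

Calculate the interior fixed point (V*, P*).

Set dP/dt = 0 with P > 0: 0.00552V - 0.75 = 0, so V* = 0.75/0.00552 = 136.
Set dV/dt = 0 with V > 0: 0.598 - 0.00292P = 0, so P* = 0.598/0.00292 = 205.

V* ≈ 136, P* ≈ 205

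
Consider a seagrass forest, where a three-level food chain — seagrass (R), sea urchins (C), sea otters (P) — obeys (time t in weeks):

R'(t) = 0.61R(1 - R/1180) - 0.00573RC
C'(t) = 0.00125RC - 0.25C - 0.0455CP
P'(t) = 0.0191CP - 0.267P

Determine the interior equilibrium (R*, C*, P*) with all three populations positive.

R* ≈ 1030, C* ≈ 14, P* ≈ 22.7

From dP/dt = 0: 0.0191C* = 0.267, so C* = 14.
From dR/dt = 0: 0.61(1 - R*/1180) = 0.00573·14, giving R* = 1180·(1 - 0.131) = 1030.
From dC/dt = 0: 0.00125·1030 - 0.25 = 0.0455P*, so P* = 1.03/0.0455 = 22.7.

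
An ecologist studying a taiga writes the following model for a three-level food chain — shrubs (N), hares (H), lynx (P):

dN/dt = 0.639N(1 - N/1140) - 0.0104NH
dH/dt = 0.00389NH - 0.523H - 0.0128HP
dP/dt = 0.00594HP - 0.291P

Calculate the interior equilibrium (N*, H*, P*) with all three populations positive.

N* ≈ 231, H* ≈ 49, P* ≈ 29.4

From dP/dt = 0: 0.00594H* = 0.291, so H* = 49.
From dN/dt = 0: 0.639(1 - N*/1140) = 0.0104·49, giving N* = 1140·(1 - 0.797) = 231.
From dH/dt = 0: 0.00389·231 - 0.523 = 0.0128P*, so P* = 0.376/0.0128 = 29.4.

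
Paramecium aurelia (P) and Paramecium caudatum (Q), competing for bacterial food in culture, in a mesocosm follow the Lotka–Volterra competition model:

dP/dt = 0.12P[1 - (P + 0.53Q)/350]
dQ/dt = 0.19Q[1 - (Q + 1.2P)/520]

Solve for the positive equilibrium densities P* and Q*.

Setting both brackets to zero gives the nullclines P + 0.53Q = 350 and 1.2P + Q = 520.
Substituting Q = 520 - 1.2P into the first: P(1 - 0.53·1.2) = 350 - 0.53·520.
So P* = 74.4/0.364 = 204, and then Q* = 520 - 1.2·204 = 275.

P* ≈ 204, Q* ≈ 275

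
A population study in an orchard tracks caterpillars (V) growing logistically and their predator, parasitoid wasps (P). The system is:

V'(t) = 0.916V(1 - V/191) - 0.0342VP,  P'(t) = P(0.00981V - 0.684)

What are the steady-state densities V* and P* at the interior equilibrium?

V* ≈ 69.7, P* ≈ 17

From dP/dt = 0 with P > 0: 0.00981V* = 0.684, so V* = 69.7.
Substitute into dV/dt = 0: 0.916(1 - 69.7/191) = 0.0342P*.
The bracket is 0.635, giving P* = 0.582/0.0342 = 17.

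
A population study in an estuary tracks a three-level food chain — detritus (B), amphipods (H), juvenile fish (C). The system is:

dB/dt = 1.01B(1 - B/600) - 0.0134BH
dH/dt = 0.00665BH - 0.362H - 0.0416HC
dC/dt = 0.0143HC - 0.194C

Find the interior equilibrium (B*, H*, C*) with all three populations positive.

B* ≈ 492, H* ≈ 13.6, C* ≈ 69.9

From dC/dt = 0: 0.0143H* = 0.194, so H* = 13.6.
From dB/dt = 0: 1.01(1 - B*/600) = 0.0134·13.6, giving B* = 600·(1 - 0.18) = 492.
From dH/dt = 0: 0.00665·492 - 0.362 = 0.0416C*, so C* = 2.91/0.0416 = 69.9.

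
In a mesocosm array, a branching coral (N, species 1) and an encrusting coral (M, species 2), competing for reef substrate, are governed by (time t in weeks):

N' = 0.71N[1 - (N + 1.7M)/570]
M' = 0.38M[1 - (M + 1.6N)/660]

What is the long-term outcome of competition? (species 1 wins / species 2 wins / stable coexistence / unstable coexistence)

Compare the nullcline intercepts: K1/α12 = 570/1.7 = 335 < K2 = 660; K2/α21 = 660/1.6 = 412 < K1 = 570.
Since both are reversed, neither can invade when rare; the interior point is a saddle.

unstable coexistence (outcome depends on initial conditions)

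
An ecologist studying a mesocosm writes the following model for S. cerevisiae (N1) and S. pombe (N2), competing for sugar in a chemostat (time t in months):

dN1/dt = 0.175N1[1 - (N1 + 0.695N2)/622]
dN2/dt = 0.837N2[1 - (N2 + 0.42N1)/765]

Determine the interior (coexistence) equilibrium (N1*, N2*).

N1* ≈ 128, N2* ≈ 711

Setting both brackets to zero gives the nullclines N1 + 0.695N2 = 622 and 0.42N1 + N2 = 765.
Substituting N2 = 765 - 0.42N1 into the first: N1(1 - 0.695·0.42) = 622 - 0.695·765.
So N1* = 90.3/0.708 = 128, and then N2* = 765 - 0.42·128 = 711.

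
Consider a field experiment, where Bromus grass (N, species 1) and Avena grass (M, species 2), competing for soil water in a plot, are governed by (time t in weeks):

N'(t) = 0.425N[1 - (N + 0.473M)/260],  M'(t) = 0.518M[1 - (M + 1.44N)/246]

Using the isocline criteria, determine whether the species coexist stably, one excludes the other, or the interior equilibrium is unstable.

species 1 excludes species 2

Compare the nullcline intercepts: K1/α12 = 260/0.473 = 550 > K2 = 246; K2/α21 = 246/1.44 = 171 < K1 = 260.
Since the inequalities point opposite ways, species 1 can invade but species 2 cannot.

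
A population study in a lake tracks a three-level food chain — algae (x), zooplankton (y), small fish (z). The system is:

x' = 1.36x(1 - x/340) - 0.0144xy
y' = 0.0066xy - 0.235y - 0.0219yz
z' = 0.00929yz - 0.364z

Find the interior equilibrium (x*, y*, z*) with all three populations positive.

From dz/dt = 0: 0.00929y* = 0.364, so y* = 39.2.
From dx/dt = 0: 1.36(1 - x*/340) = 0.0144·39.2, giving x* = 340·(1 - 0.415) = 199.
From dy/dt = 0: 0.0066·199 - 0.235 = 0.0219z*, so z* = 1.08/0.0219 = 49.2.

x* ≈ 199, y* ≈ 39.2, z* ≈ 49.2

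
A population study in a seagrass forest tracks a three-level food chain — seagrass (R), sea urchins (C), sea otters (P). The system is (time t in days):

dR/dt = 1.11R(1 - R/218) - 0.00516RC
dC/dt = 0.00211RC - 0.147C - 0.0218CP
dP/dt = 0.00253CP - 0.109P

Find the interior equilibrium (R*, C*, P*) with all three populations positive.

From dP/dt = 0: 0.00253C* = 0.109, so C* = 43.1.
From dR/dt = 0: 1.11(1 - R*/218) = 0.00516·43.1, giving R* = 218·(1 - 0.2) = 174.
From dC/dt = 0: 0.00211·174 - 0.147 = 0.0218P*, so P* = 0.221/0.0218 = 10.1.

R* ≈ 174, C* ≈ 43.1, P* ≈ 10.1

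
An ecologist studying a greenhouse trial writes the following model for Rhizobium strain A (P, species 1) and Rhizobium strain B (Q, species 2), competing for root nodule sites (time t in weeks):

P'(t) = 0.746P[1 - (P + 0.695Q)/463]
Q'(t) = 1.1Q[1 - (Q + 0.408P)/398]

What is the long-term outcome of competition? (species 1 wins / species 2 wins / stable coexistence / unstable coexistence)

Compare the nullcline intercepts: K1/α12 = 463/0.695 = 666 > K2 = 398; K2/α21 = 398/0.408 = 975 > K1 = 463.
Since both inequalities hold, each species can invade when rare, so the interior equilibrium is stable.

stable coexistence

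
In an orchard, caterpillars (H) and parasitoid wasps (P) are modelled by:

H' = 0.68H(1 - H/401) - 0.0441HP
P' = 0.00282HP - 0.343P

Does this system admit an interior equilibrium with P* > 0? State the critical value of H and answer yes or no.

Threshold H = 122; K > 122, so yes, the predator persists.

The predator equation gives dP/dt > 0 only when H > 0.343/0.00282 = 122.
Without the predator, H → K = 401. Since 401 > 122, the predator can invade and persist.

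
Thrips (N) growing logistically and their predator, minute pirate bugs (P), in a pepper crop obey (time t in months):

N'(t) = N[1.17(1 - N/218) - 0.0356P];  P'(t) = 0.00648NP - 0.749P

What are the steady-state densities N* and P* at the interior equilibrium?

N* ≈ 116, P* ≈ 15.4

From dP/dt = 0 with P > 0: 0.00648N* = 0.749, so N* = 116.
Substitute into dN/dt = 0: 1.17(1 - 116/218) = 0.0356P*.
The bracket is 0.47, giving P* = 0.55/0.0356 = 15.4.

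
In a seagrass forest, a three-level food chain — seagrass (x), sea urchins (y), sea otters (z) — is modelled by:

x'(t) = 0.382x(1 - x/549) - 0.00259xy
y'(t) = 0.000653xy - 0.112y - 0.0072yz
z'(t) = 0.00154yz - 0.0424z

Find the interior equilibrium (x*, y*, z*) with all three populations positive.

From dz/dt = 0: 0.00154y* = 0.0424, so y* = 27.5.
From dx/dt = 0: 0.382(1 - x*/549) = 0.00259·27.5, giving x* = 549·(1 - 0.187) = 447.
From dy/dt = 0: 0.000653·447 - 0.112 = 0.0072z*, so z* = 0.18/0.0072 = 24.9.

x* ≈ 447, y* ≈ 27.5, z* ≈ 24.9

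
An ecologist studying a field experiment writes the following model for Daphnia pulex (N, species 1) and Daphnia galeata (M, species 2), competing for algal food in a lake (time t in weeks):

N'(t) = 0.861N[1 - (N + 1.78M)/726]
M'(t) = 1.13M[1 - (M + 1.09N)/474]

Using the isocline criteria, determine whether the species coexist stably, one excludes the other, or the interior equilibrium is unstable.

Compare the nullcline intercepts: K1/α12 = 726/1.78 = 408 < K2 = 474; K2/α21 = 474/1.09 = 435 < K1 = 726.
Since both are reversed, neither can invade when rare; the interior point is a saddle.

unstable coexistence (outcome depends on initial conditions)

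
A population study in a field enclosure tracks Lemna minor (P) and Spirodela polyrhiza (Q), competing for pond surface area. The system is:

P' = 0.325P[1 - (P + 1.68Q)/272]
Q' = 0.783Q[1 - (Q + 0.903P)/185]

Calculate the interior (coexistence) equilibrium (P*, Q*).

Setting both brackets to zero gives the nullclines P + 1.68Q = 272 and 0.903P + Q = 185.
Substituting Q = 185 - 0.903P into the first: P(1 - 1.68·0.903) = 272 - 1.68·185.
So P* = -38.8/-0.517 = 75, and then Q* = 185 - 0.903·75 = 117.

P* ≈ 75, Q* ≈ 117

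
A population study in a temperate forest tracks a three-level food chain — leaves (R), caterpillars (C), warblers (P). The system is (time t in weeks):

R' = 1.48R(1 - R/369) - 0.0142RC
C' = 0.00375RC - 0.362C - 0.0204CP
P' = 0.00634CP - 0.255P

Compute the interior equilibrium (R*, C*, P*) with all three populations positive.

From dP/dt = 0: 0.00634C* = 0.255, so C* = 40.2.
From dR/dt = 0: 1.48(1 - R*/369) = 0.0142·40.2, giving R* = 369·(1 - 0.386) = 227.
From dC/dt = 0: 0.00375·227 - 0.362 = 0.0204P*, so P* = 0.488/0.0204 = 23.9.

R* ≈ 227, C* ≈ 40.2, P* ≈ 23.9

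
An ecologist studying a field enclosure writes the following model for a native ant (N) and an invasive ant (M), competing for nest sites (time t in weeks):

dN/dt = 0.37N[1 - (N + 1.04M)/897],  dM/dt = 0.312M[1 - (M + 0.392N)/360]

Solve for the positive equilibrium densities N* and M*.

N* ≈ 882, M* ≈ 14.1

Setting both brackets to zero gives the nullclines N + 1.04M = 897 and 0.392N + M = 360.
Substituting M = 360 - 0.392N into the first: N(1 - 1.04·0.392) = 897 - 1.04·360.
So N* = 523/0.592 = 882, and then M* = 360 - 0.392·882 = 14.1.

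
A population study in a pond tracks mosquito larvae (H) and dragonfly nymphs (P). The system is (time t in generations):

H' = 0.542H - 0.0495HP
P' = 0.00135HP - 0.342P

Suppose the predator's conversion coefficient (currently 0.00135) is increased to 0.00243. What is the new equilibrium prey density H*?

At the interior fixed point, setting dP/dt = 0 with P > 0 fixes H* = (predator death rate)/(HP coefficient) — independent of the other coefficients.
With the change, H* = 0.342/0.00243 = 141; it falls from 253.

H* ≈ 141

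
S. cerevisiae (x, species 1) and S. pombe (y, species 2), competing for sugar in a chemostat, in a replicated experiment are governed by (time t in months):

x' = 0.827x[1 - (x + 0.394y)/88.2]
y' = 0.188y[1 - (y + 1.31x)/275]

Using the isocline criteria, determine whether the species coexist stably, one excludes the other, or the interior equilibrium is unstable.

species 2 excludes species 1

Compare the nullcline intercepts: K1/α12 = 88.2/0.394 = 224 < K2 = 275; K2/α21 = 275/1.31 = 210 > K1 = 88.2.
Since the inequalities point opposite ways, species 2 can invade but species 1 cannot.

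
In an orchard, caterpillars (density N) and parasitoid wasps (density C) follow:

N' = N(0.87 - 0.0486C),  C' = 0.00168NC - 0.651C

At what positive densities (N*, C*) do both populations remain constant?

Set dC/dt = 0 with C > 0: 0.00168N - 0.651 = 0, so N* = 0.651/0.00168 = 388.
Set dN/dt = 0 with N > 0: 0.87 - 0.0486C = 0, so C* = 0.87/0.0486 = 17.9.

N* ≈ 388, C* ≈ 17.9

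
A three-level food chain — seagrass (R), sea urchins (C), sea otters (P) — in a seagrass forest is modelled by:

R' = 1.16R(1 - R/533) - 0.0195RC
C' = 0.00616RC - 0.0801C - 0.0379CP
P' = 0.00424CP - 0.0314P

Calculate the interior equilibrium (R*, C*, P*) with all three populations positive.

From dP/dt = 0: 0.00424C* = 0.0314, so C* = 7.41.
From dR/dt = 0: 1.16(1 - R*/533) = 0.0195·7.41, giving R* = 533·(1 - 0.124) = 467.
From dC/dt = 0: 0.00616·467 - 0.0801 = 0.0379P*, so P* = 2.79/0.0379 = 73.7.

R* ≈ 467, C* ≈ 7.41, P* ≈ 73.7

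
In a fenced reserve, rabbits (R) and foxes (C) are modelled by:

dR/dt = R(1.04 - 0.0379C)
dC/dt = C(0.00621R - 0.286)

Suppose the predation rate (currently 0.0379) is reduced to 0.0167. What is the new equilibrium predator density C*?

C* ≈ 62.3

At the interior fixed point, setting dR/dt = 0 with R > 0 fixes C* = (prey growth rate)/(RC coefficient) — independent of the other coefficients.
With the change, C* = 1.04/0.0167 = 62.3; it rises from 27.4.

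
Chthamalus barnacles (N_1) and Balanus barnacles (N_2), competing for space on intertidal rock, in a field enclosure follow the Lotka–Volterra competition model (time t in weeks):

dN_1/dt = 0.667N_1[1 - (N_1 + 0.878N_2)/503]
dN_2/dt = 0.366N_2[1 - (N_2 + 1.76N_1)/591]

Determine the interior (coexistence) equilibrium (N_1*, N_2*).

N_1* ≈ 29.2, N_2* ≈ 540

Setting both brackets to zero gives the nullclines N_1 + 0.878N_2 = 503 and 1.76N_1 + N_2 = 591.
Substituting N_2 = 591 - 1.76N_1 into the first: N_1(1 - 0.878·1.76) = 503 - 0.878·591.
So N_1* = -15.9/-0.545 = 29.2, and then N_2* = 591 - 1.76·29.2 = 540.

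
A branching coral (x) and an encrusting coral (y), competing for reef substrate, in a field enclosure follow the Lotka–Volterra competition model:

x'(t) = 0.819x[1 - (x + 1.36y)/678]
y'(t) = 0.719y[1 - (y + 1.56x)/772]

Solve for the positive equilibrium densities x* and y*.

Setting both brackets to zero gives the nullclines x + 1.36y = 678 and 1.56x + y = 772.
Substituting y = 772 - 1.56x into the first: x(1 - 1.36·1.56) = 678 - 1.36·772.
So x* = -372/-1.12 = 332, and then y* = 772 - 1.56·332 = 255.

x* ≈ 332, y* ≈ 255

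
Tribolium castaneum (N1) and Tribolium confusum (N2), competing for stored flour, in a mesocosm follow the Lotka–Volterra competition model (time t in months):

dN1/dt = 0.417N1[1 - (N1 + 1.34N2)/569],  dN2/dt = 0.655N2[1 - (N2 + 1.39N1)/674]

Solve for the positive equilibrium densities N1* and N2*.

Setting both brackets to zero gives the nullclines N1 + 1.34N2 = 569 and 1.39N1 + N2 = 674.
Substituting N2 = 674 - 1.39N1 into the first: N1(1 - 1.34·1.39) = 569 - 1.34·674.
So N1* = -334/-0.863 = 387, and then N2* = 674 - 1.39·387 = 136.

N1* ≈ 387, N2* ≈ 136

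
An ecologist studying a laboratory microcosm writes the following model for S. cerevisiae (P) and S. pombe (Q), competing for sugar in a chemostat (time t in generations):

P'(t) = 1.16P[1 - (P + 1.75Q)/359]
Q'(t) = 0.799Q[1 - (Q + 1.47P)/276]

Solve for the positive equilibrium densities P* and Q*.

P* ≈ 78.9, Q* ≈ 160

Setting both brackets to zero gives the nullclines P + 1.75Q = 359 and 1.47P + Q = 276.
Substituting Q = 276 - 1.47P into the first: P(1 - 1.75·1.47) = 359 - 1.75·276.
So P* = -124/-1.57 = 78.9, and then Q* = 276 - 1.47·78.9 = 160.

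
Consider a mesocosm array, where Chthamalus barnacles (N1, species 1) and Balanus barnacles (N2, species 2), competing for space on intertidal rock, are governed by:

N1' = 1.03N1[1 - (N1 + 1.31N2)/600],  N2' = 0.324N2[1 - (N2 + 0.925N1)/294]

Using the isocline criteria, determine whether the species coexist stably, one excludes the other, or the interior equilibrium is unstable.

species 1 excludes species 2

Compare the nullcline intercepts: K1/α12 = 600/1.31 = 458 > K2 = 294; K2/α21 = 294/0.925 = 318 < K1 = 600.
Since the inequalities point opposite ways, species 1 can invade but species 2 cannot.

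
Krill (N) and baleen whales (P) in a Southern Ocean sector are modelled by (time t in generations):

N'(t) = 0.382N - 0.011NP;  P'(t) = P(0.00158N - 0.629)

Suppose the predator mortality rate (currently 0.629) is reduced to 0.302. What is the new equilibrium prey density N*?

N* ≈ 191

At the interior fixed point, setting dP/dt = 0 with P > 0 fixes N* = (predator death rate)/(NP coefficient) — independent of the other coefficients.
With the change, N* = 0.302/0.00158 = 191; it falls from 398.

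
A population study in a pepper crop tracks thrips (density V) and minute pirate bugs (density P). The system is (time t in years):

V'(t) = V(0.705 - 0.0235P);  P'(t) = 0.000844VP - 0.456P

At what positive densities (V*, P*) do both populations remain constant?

V* ≈ 540, P* ≈ 30

Set dP/dt = 0 with P > 0: 0.000844V - 0.456 = 0, so V* = 0.456/0.000844 = 540.
Set dV/dt = 0 with V > 0: 0.705 - 0.0235P = 0, so P* = 0.705/0.0235 = 30.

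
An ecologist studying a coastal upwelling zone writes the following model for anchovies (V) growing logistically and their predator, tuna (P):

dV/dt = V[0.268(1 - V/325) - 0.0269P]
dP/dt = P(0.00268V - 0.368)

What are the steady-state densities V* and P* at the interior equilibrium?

From dP/dt = 0 with P > 0: 0.00268V* = 0.368, so V* = 137.
Substitute into dV/dt = 0: 0.268(1 - 137/325) = 0.0269P*.
The bracket is 0.577, giving P* = 0.155/0.0269 = 5.75.

V* ≈ 137, P* ≈ 5.75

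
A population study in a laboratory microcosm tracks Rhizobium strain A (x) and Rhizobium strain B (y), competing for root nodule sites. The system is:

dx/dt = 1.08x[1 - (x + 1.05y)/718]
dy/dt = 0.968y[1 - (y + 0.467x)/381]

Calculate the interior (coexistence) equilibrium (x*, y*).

x* ≈ 624, y* ≈ 89.7

Setting both brackets to zero gives the nullclines x + 1.05y = 718 and 0.467x + y = 381.
Substituting y = 381 - 0.467x into the first: x(1 - 1.05·0.467) = 718 - 1.05·381.
So x* = 318/0.51 = 624, and then y* = 381 - 0.467·624 = 89.7.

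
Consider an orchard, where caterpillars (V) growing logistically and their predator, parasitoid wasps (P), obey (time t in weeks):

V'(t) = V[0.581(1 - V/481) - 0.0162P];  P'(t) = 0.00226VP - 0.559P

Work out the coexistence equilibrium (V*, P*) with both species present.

From dP/dt = 0 with P > 0: 0.00226V* = 0.559, so V* = 247.
Substitute into dV/dt = 0: 0.581(1 - 247/481) = 0.0162P*.
The bracket is 0.486, giving P* = 0.282/0.0162 = 17.4.

V* ≈ 247, P* ≈ 17.4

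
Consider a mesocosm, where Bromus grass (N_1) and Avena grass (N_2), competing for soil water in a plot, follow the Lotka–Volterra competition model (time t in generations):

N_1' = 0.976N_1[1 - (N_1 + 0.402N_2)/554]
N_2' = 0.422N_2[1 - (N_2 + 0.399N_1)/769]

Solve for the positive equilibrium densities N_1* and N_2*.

Setting both brackets to zero gives the nullclines N_1 + 0.402N_2 = 554 and 0.399N_1 + N_2 = 769.
Substituting N_2 = 769 - 0.399N_1 into the first: N_1(1 - 0.402·0.399) = 554 - 0.402·769.
So N_1* = 245/0.84 = 292, and then N_2* = 769 - 0.399·292 = 653.

N_1* ≈ 292, N_2* ≈ 653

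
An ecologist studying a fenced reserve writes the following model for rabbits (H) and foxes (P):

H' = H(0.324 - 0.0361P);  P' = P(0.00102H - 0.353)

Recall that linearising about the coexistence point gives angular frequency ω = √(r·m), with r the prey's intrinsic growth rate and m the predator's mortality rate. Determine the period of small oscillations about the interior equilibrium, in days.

Here r = 0.324 and m = 0.353, so r·m = 0.114.
ω = √0.114 = 0.338 per day, hence T = 2π/ω ≈ 18.6 days.

T ≈ 18.6 days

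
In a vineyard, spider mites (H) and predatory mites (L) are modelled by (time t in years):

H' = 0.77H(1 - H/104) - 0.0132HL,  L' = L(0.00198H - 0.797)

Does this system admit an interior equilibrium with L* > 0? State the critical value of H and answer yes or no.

The predator equation gives dL/dt > 0 only when H > 0.797/0.00198 = 403.
Without the predator, H → K = 104. Since 104 < 403, the predator cannot invade.

Threshold H = 403; K < 403, so no, the predator goes extinct.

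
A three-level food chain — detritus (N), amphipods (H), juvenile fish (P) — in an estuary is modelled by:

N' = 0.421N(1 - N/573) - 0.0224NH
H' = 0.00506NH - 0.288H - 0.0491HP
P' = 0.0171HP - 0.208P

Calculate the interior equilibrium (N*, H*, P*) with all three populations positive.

N* ≈ 202, H* ≈ 12.2, P* ≈ 15

From dP/dt = 0: 0.0171H* = 0.208, so H* = 12.2.
From dN/dt = 0: 0.421(1 - N*/573) = 0.0224·12.2, giving N* = 573·(1 - 0.647) = 202.
From dH/dt = 0: 0.00506·202 - 0.288 = 0.0491P*, so P* = 0.735/0.0491 = 15.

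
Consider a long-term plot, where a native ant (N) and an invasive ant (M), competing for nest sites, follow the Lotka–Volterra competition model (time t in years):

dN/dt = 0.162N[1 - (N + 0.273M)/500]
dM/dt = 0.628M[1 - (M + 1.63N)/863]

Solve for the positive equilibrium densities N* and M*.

Setting both brackets to zero gives the nullclines N + 0.273M = 500 and 1.63N + M = 863.
Substituting M = 863 - 1.63N into the first: N(1 - 0.273·1.63) = 500 - 0.273·863.
So N* = 264/0.555 = 476, and then M* = 863 - 1.63·476 = 86.5.

N* ≈ 476, M* ≈ 86.5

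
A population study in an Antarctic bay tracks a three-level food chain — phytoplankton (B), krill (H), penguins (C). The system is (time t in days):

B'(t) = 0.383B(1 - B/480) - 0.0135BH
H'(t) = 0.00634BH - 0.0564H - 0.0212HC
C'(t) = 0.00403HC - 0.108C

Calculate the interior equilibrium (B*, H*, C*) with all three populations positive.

From dC/dt = 0: 0.00403H* = 0.108, so H* = 26.8.
From dB/dt = 0: 0.383(1 - B*/480) = 0.0135·26.8, giving B* = 480·(1 - 0.945) = 26.6.
From dH/dt = 0: 0.00634·26.6 - 0.0564 = 0.0212C*, so C* = 0.112/0.0212 = 5.29.

B* ≈ 26.6, H* ≈ 26.8, C* ≈ 5.29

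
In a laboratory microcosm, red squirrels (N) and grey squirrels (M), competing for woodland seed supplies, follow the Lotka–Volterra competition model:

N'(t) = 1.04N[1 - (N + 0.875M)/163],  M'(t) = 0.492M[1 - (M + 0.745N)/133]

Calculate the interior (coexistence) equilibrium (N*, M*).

N* ≈ 134, M* ≈ 33.2

Setting both brackets to zero gives the nullclines N + 0.875M = 163 and 0.745N + M = 133.
Substituting M = 133 - 0.745N into the first: N(1 - 0.875·0.745) = 163 - 0.875·133.
So N* = 46.6/0.348 = 134, and then M* = 133 - 0.745·134 = 33.2.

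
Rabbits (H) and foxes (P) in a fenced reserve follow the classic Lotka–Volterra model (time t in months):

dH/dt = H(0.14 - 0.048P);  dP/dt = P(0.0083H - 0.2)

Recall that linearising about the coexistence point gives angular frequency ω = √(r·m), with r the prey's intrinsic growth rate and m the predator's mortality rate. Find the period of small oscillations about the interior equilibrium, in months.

T ≈ 37.5 months

Here r = 0.14 and m = 0.2, so r·m = 0.028.
ω = √0.028 = 0.167 per month, hence T = 2π/ω ≈ 37.5 months.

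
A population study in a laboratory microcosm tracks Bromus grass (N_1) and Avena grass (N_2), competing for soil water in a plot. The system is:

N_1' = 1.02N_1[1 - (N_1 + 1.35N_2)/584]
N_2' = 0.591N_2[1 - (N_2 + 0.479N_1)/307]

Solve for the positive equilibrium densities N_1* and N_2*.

Setting both brackets to zero gives the nullclines N_1 + 1.35N_2 = 584 and 0.479N_1 + N_2 = 307.
Substituting N_2 = 307 - 0.479N_1 into the first: N_1(1 - 1.35·0.479) = 584 - 1.35·307.
So N_1* = 170/0.353 = 480, and then N_2* = 307 - 0.479·480 = 77.2.

N_1* ≈ 480, N_2* ≈ 77.2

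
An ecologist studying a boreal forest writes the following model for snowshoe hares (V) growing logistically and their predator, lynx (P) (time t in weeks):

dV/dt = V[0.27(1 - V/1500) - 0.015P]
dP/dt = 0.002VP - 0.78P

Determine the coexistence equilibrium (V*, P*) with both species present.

V* ≈ 390, P* ≈ 13.3

From dP/dt = 0 with P > 0: 0.002V* = 0.78, so V* = 390.
Substitute into dV/dt = 0: 0.27(1 - 390/1500) = 0.015P*.
The bracket is 0.74, giving P* = 0.2/0.015 = 13.3.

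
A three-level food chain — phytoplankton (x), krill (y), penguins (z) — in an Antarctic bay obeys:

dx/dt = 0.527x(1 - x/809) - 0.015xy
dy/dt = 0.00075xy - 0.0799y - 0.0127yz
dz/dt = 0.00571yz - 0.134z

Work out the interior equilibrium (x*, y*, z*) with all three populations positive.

x* ≈ 269, y* ≈ 23.5, z* ≈ 9.57

From dz/dt = 0: 0.00571y* = 0.134, so y* = 23.5.
From dx/dt = 0: 0.527(1 - x*/809) = 0.015·23.5, giving x* = 809·(1 - 0.668) = 269.
From dy/dt = 0: 0.00075·269 - 0.0799 = 0.0127z*, so z* = 0.122/0.0127 = 9.57.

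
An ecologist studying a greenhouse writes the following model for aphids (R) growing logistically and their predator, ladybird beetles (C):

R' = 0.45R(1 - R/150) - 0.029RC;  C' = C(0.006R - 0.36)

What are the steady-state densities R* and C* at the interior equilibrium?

From dC/dt = 0 with C > 0: 0.006R* = 0.36, so R* = 60.
Substitute into dR/dt = 0: 0.45(1 - 60/150) = 0.029C*.
The bracket is 0.6, giving C* = 0.27/0.029 = 9.31.

R* ≈ 60, C* ≈ 9.31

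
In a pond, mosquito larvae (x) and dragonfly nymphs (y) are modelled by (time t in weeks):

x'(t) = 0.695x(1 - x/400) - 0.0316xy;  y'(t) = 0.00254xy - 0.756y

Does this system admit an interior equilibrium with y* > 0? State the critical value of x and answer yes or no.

Threshold x = 298; K > 298, so yes, the predator persists.

The predator equation gives dy/dt > 0 only when x > 0.756/0.00254 = 298.
Without the predator, x → K = 400. Since 400 > 298, the predator can invade and persist.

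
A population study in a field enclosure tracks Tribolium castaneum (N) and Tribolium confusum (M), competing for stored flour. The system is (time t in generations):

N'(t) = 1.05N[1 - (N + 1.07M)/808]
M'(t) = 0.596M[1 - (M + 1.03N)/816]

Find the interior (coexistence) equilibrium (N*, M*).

Setting both brackets to zero gives the nullclines N + 1.07M = 808 and 1.03N + M = 816.
Substituting M = 816 - 1.03N into the first: N(1 - 1.07·1.03) = 808 - 1.07·816.
So N* = -65.1/-0.102 = 638, and then M* = 816 - 1.03·638 = 159.

N* ≈ 638, M* ≈ 159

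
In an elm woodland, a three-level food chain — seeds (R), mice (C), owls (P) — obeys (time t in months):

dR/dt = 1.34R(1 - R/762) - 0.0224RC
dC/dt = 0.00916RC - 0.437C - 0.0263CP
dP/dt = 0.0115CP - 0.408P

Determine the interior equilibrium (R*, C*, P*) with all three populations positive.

From dP/dt = 0: 0.0115C* = 0.408, so C* = 35.5.
From dR/dt = 0: 1.34(1 - R*/762) = 0.0224·35.5, giving R* = 762·(1 - 0.593) = 310.
From dC/dt = 0: 0.00916·310 - 0.437 = 0.0263P*, so P* = 2.4/0.0263 = 91.4.

R* ≈ 310, C* ≈ 35.5, P* ≈ 91.4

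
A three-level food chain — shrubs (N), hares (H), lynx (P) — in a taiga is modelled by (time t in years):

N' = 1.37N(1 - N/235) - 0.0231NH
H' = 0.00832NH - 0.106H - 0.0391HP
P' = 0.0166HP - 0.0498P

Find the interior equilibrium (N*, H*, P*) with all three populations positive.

N* ≈ 223, H* ≈ 3, P* ≈ 44.8

From dP/dt = 0: 0.0166H* = 0.0498, so H* = 3.
From dN/dt = 0: 1.37(1 - N*/235) = 0.0231·3, giving N* = 235·(1 - 0.0506) = 223.
From dH/dt = 0: 0.00832·223 - 0.106 = 0.0391P*, so P* = 1.75/0.0391 = 44.8.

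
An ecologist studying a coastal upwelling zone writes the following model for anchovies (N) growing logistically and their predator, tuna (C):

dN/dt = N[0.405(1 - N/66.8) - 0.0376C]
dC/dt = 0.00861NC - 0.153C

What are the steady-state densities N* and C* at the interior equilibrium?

From dC/dt = 0 with C > 0: 0.00861N* = 0.153, so N* = 17.8.
Substitute into dN/dt = 0: 0.405(1 - 17.8/66.8) = 0.0376C*.
The bracket is 0.734, giving C* = 0.297/0.0376 = 7.91.

N* ≈ 17.8, C* ≈ 7.91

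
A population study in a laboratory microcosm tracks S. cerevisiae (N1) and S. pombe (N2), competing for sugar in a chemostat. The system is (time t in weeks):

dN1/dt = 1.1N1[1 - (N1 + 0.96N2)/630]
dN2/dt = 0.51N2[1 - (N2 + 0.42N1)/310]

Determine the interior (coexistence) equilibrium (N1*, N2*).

N1* ≈ 557, N2* ≈ 76.1

Setting both brackets to zero gives the nullclines N1 + 0.96N2 = 630 and 0.42N1 + N2 = 310.
Substituting N2 = 310 - 0.42N1 into the first: N1(1 - 0.96·0.42) = 630 - 0.96·310.
So N1* = 332/0.597 = 557, and then N2* = 310 - 0.42·557 = 76.1.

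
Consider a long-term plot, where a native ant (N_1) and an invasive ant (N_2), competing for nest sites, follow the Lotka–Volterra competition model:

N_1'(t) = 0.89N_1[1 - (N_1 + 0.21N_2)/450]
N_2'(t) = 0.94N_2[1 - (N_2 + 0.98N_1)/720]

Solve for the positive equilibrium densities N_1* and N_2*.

N_1* ≈ 376, N_2* ≈ 351

Setting both brackets to zero gives the nullclines N_1 + 0.21N_2 = 450 and 0.98N_1 + N_2 = 720.
Substituting N_2 = 720 - 0.98N_1 into the first: N_1(1 - 0.21·0.98) = 450 - 0.21·720.
So N_1* = 299/0.794 = 376, and then N_2* = 720 - 0.98·376 = 351.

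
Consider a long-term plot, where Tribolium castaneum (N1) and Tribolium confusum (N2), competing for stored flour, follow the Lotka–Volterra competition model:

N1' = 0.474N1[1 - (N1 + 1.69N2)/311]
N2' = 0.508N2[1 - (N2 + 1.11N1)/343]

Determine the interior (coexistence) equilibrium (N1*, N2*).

N1* ≈ 307, N2* ≈ 2.52

Setting both brackets to zero gives the nullclines N1 + 1.69N2 = 311 and 1.11N1 + N2 = 343.
Substituting N2 = 343 - 1.11N1 into the first: N1(1 - 1.69·1.11) = 311 - 1.69·343.
So N1* = -269/-0.876 = 307, and then N2* = 343 - 1.11·307 = 2.52.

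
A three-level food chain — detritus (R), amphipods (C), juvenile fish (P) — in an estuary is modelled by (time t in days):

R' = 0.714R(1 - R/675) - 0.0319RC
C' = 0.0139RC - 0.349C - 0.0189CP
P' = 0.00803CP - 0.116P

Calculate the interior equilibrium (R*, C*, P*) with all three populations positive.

R* ≈ 239, C* ≈ 14.4, P* ≈ 158

From dP/dt = 0: 0.00803C* = 0.116, so C* = 14.4.
From dR/dt = 0: 0.714(1 - R*/675) = 0.0319·14.4, giving R* = 675·(1 - 0.645) = 239.
From dC/dt = 0: 0.0139·239 - 0.349 = 0.0189P*, so P* = 2.98/0.0189 = 158.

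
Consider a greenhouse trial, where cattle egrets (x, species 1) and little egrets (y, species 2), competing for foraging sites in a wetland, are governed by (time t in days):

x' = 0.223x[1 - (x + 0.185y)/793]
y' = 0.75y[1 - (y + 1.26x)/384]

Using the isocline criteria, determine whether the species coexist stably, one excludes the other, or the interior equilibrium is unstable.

Compare the nullcline intercepts: K1/α12 = 793/0.185 = 4290 > K2 = 384; K2/α21 = 384/1.26 = 305 < K1 = 793.
Since the inequalities point opposite ways, species 1 can invade but species 2 cannot.

species 1 excludes species 2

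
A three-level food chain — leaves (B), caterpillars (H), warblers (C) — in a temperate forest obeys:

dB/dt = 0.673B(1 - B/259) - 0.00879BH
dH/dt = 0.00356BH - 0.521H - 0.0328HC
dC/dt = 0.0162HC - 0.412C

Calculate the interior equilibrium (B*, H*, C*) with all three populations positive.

From dC/dt = 0: 0.0162H* = 0.412, so H* = 25.4.
From dB/dt = 0: 0.673(1 - B*/259) = 0.00879·25.4, giving B* = 259·(1 - 0.332) = 173.
From dH/dt = 0: 0.00356·173 - 0.521 = 0.0328C*, so C* = 0.0948/0.0328 = 2.89.

B* ≈ 173, H* ≈ 25.4, C* ≈ 2.89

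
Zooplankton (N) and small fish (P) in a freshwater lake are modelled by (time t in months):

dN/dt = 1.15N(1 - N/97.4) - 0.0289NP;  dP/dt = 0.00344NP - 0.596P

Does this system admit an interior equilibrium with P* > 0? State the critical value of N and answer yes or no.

The predator equation gives dP/dt > 0 only when N > 0.596/0.00344 = 173.
Without the predator, N → K = 97.4. Since 97.4 < 173, the predator cannot invade.

Threshold N = 173; K < 173, so no, the predator goes extinct.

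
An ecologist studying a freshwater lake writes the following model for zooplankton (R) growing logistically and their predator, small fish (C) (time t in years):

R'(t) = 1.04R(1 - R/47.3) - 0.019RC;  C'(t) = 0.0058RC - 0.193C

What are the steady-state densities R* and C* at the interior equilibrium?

R* ≈ 33.3, C* ≈ 16.2

From dC/dt = 0 with C > 0: 0.0058R* = 0.193, so R* = 33.3.
Substitute into dR/dt = 0: 1.04(1 - 33.3/47.3) = 0.019C*.
The bracket is 0.296, giving C* = 0.308/0.019 = 16.2.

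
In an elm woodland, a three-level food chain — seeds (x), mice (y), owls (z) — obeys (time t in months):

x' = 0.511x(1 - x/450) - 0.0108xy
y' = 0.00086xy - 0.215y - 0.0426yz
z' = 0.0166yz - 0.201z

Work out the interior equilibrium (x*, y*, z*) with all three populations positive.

From dz/dt = 0: 0.0166y* = 0.201, so y* = 12.1.
From dx/dt = 0: 0.511(1 - x*/450) = 0.0108·12.1, giving x* = 450·(1 - 0.256) = 335.
From dy/dt = 0: 0.00086·335 - 0.215 = 0.0426z*, so z* = 0.073/0.0426 = 1.71.

x* ≈ 335, y* ≈ 12.1, z* ≈ 1.71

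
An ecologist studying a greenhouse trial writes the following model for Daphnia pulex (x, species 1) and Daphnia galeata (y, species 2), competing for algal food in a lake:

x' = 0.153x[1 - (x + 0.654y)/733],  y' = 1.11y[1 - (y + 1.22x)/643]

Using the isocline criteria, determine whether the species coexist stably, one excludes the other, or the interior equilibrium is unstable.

species 1 excludes species 2

Compare the nullcline intercepts: K1/α12 = 733/0.654 = 1120 > K2 = 643; K2/α21 = 643/1.22 = 527 < K1 = 733.
Since the inequalities point opposite ways, species 1 can invade but species 2 cannot.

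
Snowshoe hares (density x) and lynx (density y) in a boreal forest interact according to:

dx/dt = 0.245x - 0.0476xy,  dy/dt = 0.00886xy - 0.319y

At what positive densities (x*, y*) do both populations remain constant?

x* ≈ 36, y* ≈ 5.15

Set dy/dt = 0 with y > 0: 0.00886x - 0.319 = 0, so x* = 0.319/0.00886 = 36.
Set dx/dt = 0 with x > 0: 0.245 - 0.0476y = 0, so y* = 0.245/0.0476 = 5.15.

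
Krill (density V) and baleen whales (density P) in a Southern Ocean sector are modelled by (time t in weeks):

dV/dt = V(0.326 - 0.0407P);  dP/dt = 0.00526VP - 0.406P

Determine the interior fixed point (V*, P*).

V* ≈ 77.2, P* ≈ 8.01

Set dP/dt = 0 with P > 0: 0.00526V - 0.406 = 0, so V* = 0.406/0.00526 = 77.2.
Set dV/dt = 0 with V > 0: 0.326 - 0.0407P = 0, so P* = 0.326/0.0407 = 8.01.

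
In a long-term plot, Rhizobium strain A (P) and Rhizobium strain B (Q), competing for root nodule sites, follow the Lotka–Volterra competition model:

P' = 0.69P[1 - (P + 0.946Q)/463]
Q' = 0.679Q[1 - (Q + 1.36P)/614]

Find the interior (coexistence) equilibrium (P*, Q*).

Setting both brackets to zero gives the nullclines P + 0.946Q = 463 and 1.36P + Q = 614.
Substituting Q = 614 - 1.36P into the first: P(1 - 0.946·1.36) = 463 - 0.946·614.
So P* = -118/-0.287 = 411, and then Q* = 614 - 1.36·411 = 54.7.

P* ≈ 411, Q* ≈ 54.7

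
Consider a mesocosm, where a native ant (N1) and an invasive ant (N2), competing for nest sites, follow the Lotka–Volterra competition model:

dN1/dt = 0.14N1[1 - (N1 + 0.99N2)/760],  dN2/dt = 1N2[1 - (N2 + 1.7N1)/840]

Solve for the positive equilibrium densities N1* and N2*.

N1* ≈ 105, N2* ≈ 662

Setting both brackets to zero gives the nullclines N1 + 0.99N2 = 760 and 1.7N1 + N2 = 840.
Substituting N2 = 840 - 1.7N1 into the first: N1(1 - 0.99·1.7) = 760 - 0.99·840.
So N1* = -71.6/-0.683 = 105, and then N2* = 840 - 1.7·105 = 662.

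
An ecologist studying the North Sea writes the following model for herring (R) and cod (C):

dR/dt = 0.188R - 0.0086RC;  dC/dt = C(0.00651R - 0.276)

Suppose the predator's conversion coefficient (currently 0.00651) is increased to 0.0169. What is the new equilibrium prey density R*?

R* ≈ 16.3

At the interior fixed point, setting dC/dt = 0 with C > 0 fixes R* = (predator death rate)/(RC coefficient) — independent of the other coefficients.
With the change, R* = 0.276/0.0169 = 16.3; it falls from 42.4.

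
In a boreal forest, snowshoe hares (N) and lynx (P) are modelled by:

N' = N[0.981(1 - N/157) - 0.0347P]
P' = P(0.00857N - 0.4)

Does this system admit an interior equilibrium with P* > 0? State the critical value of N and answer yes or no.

The predator equation gives dP/dt > 0 only when N > 0.4/0.00857 = 46.7.
Without the predator, N → K = 157. Since 157 > 46.7, the predator can invade and persist.

Threshold N = 46.7; K > 46.7, so yes, the predator persists.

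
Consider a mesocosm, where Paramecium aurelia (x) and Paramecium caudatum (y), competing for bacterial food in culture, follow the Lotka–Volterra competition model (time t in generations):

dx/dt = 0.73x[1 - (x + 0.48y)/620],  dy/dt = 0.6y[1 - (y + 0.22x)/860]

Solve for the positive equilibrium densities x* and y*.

Setting both brackets to zero gives the nullclines x + 0.48y = 620 and 0.22x + y = 860.
Substituting y = 860 - 0.22x into the first: x(1 - 0.48·0.22) = 620 - 0.48·860.
So x* = 207/0.894 = 232, and then y* = 860 - 0.22·232 = 809.

x* ≈ 232, y* ≈ 809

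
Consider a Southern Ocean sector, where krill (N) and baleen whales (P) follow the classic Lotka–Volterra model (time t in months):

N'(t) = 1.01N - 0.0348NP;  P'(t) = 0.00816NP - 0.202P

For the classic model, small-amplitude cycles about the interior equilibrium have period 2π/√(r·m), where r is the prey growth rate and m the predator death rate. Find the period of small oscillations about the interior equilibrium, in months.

Here r = 1.01 and m = 0.202, so r·m = 0.204.
ω = √0.204 = 0.452 per month, hence T = 2π/ω ≈ 13.9 months.

T ≈ 13.9 months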